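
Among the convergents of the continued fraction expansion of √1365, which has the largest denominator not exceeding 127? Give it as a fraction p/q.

1367/37

√1365 = [36; 1, 17, 2, 17, 1, 72, …] (period length 6).
Convergents:
  p_0/q_0 = 36/1
  p_1/q_1 = 37/1
  p_2/q_2 = 665/18
  p_3/q_3 = 1367/37
  p_4/q_4 = 23904/647
q_3 = 37 ≤ 127 < 647 = q_4, so the answer is 1367/37.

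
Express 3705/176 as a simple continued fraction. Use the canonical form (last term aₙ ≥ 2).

3705 = 21×176 + 9
176 = 19×9 + 5
9 = 1×5 + 4
5 = 1×4 + 1
4 = 4×1 + 0  (stop)
So 3705/176 = [21; 19, 1, 1, 4].

[21; 19, 1, 1, 4]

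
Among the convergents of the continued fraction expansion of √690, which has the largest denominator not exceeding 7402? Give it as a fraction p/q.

√690 = [26; 3, 1, 2, 1, 3, 52, …] (period length 6).
Convergents:
  p_0/q_0 = 26/1
  p_1/q_1 = 79/3
  p_2/q_2 = 105/4
  p_3/q_3 = 289/11
  p_4/q_4 = 394/15
  p_5/q_5 = 1471/56
  p_6/q_6 = 76886/2927
  p_7/q_7 = 232129/8837
q_6 = 2927 ≤ 7402 < 8837 = q_7, so the answer is 76886/2927.

76886/2927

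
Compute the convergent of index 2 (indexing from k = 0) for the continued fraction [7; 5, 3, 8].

115/16

Using pₖ = aₖpₖ₋₁ + pₖ₋₂, qₖ = aₖqₖ₋₁ + qₖ₋₂ (with p₋₁=1, p₋₂=0, q₋₁=0, q₋₂=1):
  k=0: a=7, p=7, q=1
  k=1: a=5, p=36, q=5
  k=2: a=3, p=115, q=16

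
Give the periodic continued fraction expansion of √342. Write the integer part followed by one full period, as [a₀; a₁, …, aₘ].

a₀ = ⌊√342⌋ = 18.
With m₀=0, d₀=1 and mₖ₊₁ = dₖaₖ − mₖ, dₖ₊₁ = (n − mₖ₊₁²)/dₖ, aₖ₊₁ = ⌊(a₀+mₖ₊₁)/dₖ₊₁⌋:
  k=1: m=18, d=18, a=2
  k=2: m=18, d=1, a=36
d=1 and a=2a₀=36 at k=2, so the next step gives (m, d) = (18, 18) again — its k=1 value — and the period has length 2.

[18; 2, 36]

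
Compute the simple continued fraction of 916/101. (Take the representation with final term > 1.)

[9; 14, 2, 3]

916 = 9·101 + 7
101 = 14·7 + 3
7 = 2·3 + 1
3 = 3·1 + 0  (stop)
So 916/101 = [9; 14, 2, 3].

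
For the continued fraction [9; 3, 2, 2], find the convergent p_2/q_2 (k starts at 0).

Using pₖ = aₖpₖ₋₁ + pₖ₋₂, qₖ = aₖqₖ₋₁ + qₖ₋₂ (with p₋₁=1, p₋₂=0, q₋₁=0, q₋₂=1):
  k=0: a=9, p=9, q=1
  k=1: a=3, p=28, q=3
  k=2: a=2, p=65, q=7

65/7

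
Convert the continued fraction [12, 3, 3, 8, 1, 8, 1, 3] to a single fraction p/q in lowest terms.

Fold from the inside: start with 3/1.
  1 + 1/3 = 4/3
  8 + 3/4 = 35/4
  1 + 4/35 = 39/35
  8 + 35/39 = 347/39
  3 + 39/347 = 1080/347
  3 + 347/1080 = 3587/1080
  12 + 1080/3587 = 44124/3587

44124/3587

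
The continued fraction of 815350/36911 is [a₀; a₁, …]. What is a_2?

6

815350 = 22·36911 + 3308   →  a_0 = 22
36911 = 11·3308 + 523   →  a_1 = 11
3308 = 6·523 + 170   →  a_2 = 6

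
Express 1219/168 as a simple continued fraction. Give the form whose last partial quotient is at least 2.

1219 = 7×168 + 43
168 = 3×43 + 39
43 = 1×39 + 4
39 = 9×4 + 3
4 = 1×3 + 1
3 = 3×1 + 0  (stop)
So 1219/168 = [7; 3, 1, 9, 1, 3].

[7; 3, 1, 9, 1, 3]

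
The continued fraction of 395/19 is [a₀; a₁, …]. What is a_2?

395 = 20·19 + 15   →  a_0 = 20
19 = 1·15 + 4   →  a_1 = 1
15 = 3·4 + 3   →  a_2 = 3

3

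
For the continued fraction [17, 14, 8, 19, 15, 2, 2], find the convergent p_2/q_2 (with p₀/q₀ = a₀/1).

1929/113

Using pₖ = aₖpₖ₋₁ + pₖ₋₂, qₖ = aₖqₖ₋₁ + qₖ₋₂ (with p₋₁=1, p₋₂=0, q₋₁=0, q₋₂=1):
  k=0: a=17, p=17, q=1
  k=1: a=14, p=239, q=14
  k=2: a=8, p=1929, q=113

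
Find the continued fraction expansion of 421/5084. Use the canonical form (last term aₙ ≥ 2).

421 = 0×5084 + 421
5084 = 12×421 + 32
421 = 13×32 + 5
32 = 6×5 + 2
5 = 2×2 + 1
2 = 2×1 + 0  (stop)
So 421/5084 = [0; 12, 13, 6, 2, 2].

[0; 12, 13, 6, 2, 2]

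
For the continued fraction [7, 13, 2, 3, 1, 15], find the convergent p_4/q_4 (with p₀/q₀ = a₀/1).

856/121

Using pₖ = aₖpₖ₋₁ + pₖ₋₂, qₖ = aₖqₖ₋₁ + qₖ₋₂ (with p₋₁=1, p₋₂=0, q₋₁=0, q₋₂=1):
  k=0: a=7, p=7, q=1
  k=1: a=13, p=92, q=13
  k=2: a=2, p=191, q=27
  k=3: a=3, p=665, q=94
  k=4: a=1, p=856, q=121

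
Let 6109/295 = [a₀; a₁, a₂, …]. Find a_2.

6109 = 20·295 + 209   →  a_0 = 20
295 = 1·209 + 86   →  a_1 = 1
209 = 2·86 + 37   →  a_2 = 2

2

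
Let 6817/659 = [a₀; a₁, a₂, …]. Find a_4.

3

6817 = 10·659 + 227   →  a_0 = 10
659 = 2·227 + 205   →  a_1 = 2
227 = 1·205 + 22   →  a_2 = 1
205 = 9·22 + 7   →  a_3 = 9
22 = 3·7 + 1   →  a_4 = 3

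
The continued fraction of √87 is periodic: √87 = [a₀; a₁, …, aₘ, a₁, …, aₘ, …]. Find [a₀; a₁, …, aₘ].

a₀ = ⌊√87⌋ = 9.
With m₀=0, d₀=1 and mₖ₊₁ = dₖaₖ − mₖ, dₖ₊₁ = (n − mₖ₊₁²)/dₖ, aₖ₊₁ = ⌊(a₀+mₖ₊₁)/dₖ₊₁⌋:
  k=1: m=9, d=6, a=3
  k=2: m=9, d=1, a=18
d=1 and a=2a₀=18 at k=2, so the next step gives (m, d) = (9, 6) again — its k=1 value — and the period has length 2.

[9; 3, 18]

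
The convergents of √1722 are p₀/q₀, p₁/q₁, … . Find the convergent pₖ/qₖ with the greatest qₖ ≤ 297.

√1722 = [41; 2, 82, …] (period length 2).
Convergents:
  p_0/q_0 = 41/1
  p_1/q_1 = 83/2
  p_2/q_2 = 6847/165
  p_3/q_3 = 13777/332
q_2 = 165 ≤ 297 < 332 = q_3, so the answer is 6847/165.

6847/165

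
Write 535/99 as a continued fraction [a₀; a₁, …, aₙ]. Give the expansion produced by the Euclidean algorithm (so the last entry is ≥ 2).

535 = 5*99 + 40
99 = 2*40 + 19
40 = 2*19 + 2
19 = 9*2 + 1
2 = 2*1 + 0  (stop)
So 535/99 = [5; 2, 2, 9, 2].

[5; 2, 2, 9, 2]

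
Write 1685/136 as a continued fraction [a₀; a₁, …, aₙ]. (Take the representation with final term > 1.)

1685 = 12×136 + 53
136 = 2×53 + 30
53 = 1×30 + 23
30 = 1×23 + 7
23 = 3×7 + 2
7 = 3×2 + 1
2 = 2×1 + 0  (stop)
So 1685/136 = [12; 2, 1, 1, 3, 3, 2].

[12; 2, 1, 1, 3, 3, 2]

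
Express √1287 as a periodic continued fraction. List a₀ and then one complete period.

a₀ = ⌊√1287⌋ = 35.
With m₀=0, d₀=1 and mₖ₊₁ = dₖaₖ − mₖ, dₖ₊₁ = (n − mₖ₊₁²)/dₖ, aₖ₊₁ = ⌊(a₀+mₖ₊₁)/dₖ₊₁⌋:
  k=1: m=35, d=62, a=1
  k=2: m=27, d=9, a=6
  k=3: m=27, d=62, a=1
  k=4: m=35, d=1, a=70
d=1 and a=2a₀=70 at k=4, so the next step gives (m, d) = (35, 62) again — its k=1 value — and the period has length 4.

[35; 1, 6, 1, 70]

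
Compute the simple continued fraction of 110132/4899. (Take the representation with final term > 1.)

[22; 2, 12, 3, 12, 2, 2]

110132 = 22·4899 + 2354
4899 = 2·2354 + 191
2354 = 12·191 + 62
191 = 3·62 + 5
62 = 12·5 + 2
5 = 2·2 + 1
2 = 2·1 + 0  (stop)
So 110132/4899 = [22; 2, 12, 3, 12, 2, 2].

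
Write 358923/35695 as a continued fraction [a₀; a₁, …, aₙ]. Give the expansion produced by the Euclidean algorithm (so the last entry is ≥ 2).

[10; 18, 10, 1, 9, 18]

358923 = 10·35695 + 1973
35695 = 18·1973 + 181
1973 = 10·181 + 163
181 = 1·163 + 18
163 = 9·18 + 1
18 = 18·1 + 0  (stop)
So 358923/35695 = [10; 18, 10, 1, 9, 18].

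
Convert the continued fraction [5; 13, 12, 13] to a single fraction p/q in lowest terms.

Using pₖ = aₖpₖ₋₁ + pₖ₋₂ and qₖ = aₖqₖ₋₁ + qₖ₋₂:
  k=0: a=5, p=5, q=1
  k=1: a=13, p=66, q=13
  k=2: a=12, p=797, q=157
  k=3: a=13, p=10427, q=2054

10427/2054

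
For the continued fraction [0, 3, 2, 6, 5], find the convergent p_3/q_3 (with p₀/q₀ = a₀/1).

13/45

Using pₖ = aₖpₖ₋₁ + pₖ₋₂, qₖ = aₖqₖ₋₁ + qₖ₋₂ (with p₋₁=1, p₋₂=0, q₋₁=0, q₋₂=1):
  k=0: a=0, p=0, q=1
  k=1: a=3, p=1, q=3
  k=2: a=2, p=2, q=7
  k=3: a=6, p=13, q=45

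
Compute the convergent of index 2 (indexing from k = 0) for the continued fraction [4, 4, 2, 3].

38/9

Using pₖ = aₖpₖ₋₁ + pₖ₋₂, qₖ = aₖqₖ₋₁ + qₖ₋₂ (with p₋₁=1, p₋₂=0, q₋₁=0, q₋₂=1):
  k=0: a=4, p=4, q=1
  k=1: a=4, p=17, q=4
  k=2: a=2, p=38, q=9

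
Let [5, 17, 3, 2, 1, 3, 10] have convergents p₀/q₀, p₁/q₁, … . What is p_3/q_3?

612/121

Using pₖ = aₖpₖ₋₁ + pₖ₋₂, qₖ = aₖqₖ₋₁ + qₖ₋₂ (with p₋₁=1, p₋₂=0, q₋₁=0, q₋₂=1):
  k=0: a=5, p=5, q=1
  k=1: a=17, p=86, q=17
  k=2: a=3, p=263, q=52
  k=3: a=2, p=612, q=121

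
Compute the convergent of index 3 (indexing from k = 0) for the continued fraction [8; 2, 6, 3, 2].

347/41

Using pₖ = aₖpₖ₋₁ + pₖ₋₂, qₖ = aₖqₖ₋₁ + qₖ₋₂ (with p₋₁=1, p₋₂=0, q₋₁=0, q₋₂=1):
  k=0: a=8, p=8, q=1
  k=1: a=2, p=17, q=2
  k=2: a=6, p=110, q=13
  k=3: a=3, p=347, q=41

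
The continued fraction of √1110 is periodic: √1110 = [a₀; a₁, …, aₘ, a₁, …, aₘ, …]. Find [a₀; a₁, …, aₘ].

[33; 3, 6, 3, 66]

a₀ = ⌊√1110⌋ = 33.
With m₀=0, d₀=1 and mₖ₊₁ = dₖaₖ − mₖ, dₖ₊₁ = (n − mₖ₊₁²)/dₖ, aₖ₊₁ = ⌊(a₀+mₖ₊₁)/dₖ₊₁⌋:
  k=1: m=33, d=21, a=3
  k=2: m=30, d=10, a=6
  k=3: m=30, d=21, a=3
  k=4: m=33, d=1, a=66
d=1 and a=2a₀=66 at k=4, so the next step gives (m, d) = (33, 21) again — its k=1 value — and the period has length 4.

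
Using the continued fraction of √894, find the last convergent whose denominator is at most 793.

√894 = [29; 1, 8, 1, 58, …] (period length 4).
Convergents:
  p_0/q_0 = 29/1
  p_1/q_1 = 30/1
  p_2/q_2 = 269/9
  p_3/q_3 = 299/10
  p_4/q_4 = 17611/589
  p_5/q_5 = 17910/599
  p_6/q_6 = 160891/5381
q_5 = 599 ≤ 793 < 5381 = q_6, so the answer is 17910/599.

17910/599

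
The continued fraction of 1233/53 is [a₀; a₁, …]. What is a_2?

1233 = 23·53 + 14   →  a_0 = 23
53 = 3·14 + 11   →  a_1 = 3
14 = 1·11 + 3   →  a_2 = 1

1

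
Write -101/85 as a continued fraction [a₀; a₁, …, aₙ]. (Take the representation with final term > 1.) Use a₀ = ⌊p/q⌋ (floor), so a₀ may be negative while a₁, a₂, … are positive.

-101 = -2*85 + 69
85 = 1*69 + 16
69 = 4*16 + 5
16 = 3*5 + 1
5 = 5*1 + 0  (stop)
So -101/85 = [-2; 1, 4, 3, 5].

[-2; 1, 4, 3, 5]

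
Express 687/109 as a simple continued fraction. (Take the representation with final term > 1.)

[6; 3, 3, 3, 3]

687 = 6*109 + 33
109 = 3*33 + 10
33 = 3*10 + 3
10 = 3*3 + 1
3 = 3*1 + 0  (stop)
So 687/109 = [6; 3, 3, 3, 3].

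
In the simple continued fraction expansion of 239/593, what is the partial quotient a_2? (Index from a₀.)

2

239 = 0·593 + 239   →  a_0 = 0
593 = 2·239 + 115   →  a_1 = 2
239 = 2·115 + 9   →  a_2 = 2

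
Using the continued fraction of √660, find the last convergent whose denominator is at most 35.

√660 = [25; 1, 2, 4, 2, 1, 50, …] (period length 6).
Convergents:
  p_0/q_0 = 25/1
  p_1/q_1 = 26/1
  p_2/q_2 = 77/3
  p_3/q_3 = 334/13
  p_4/q_4 = 745/29
  p_5/q_5 = 1079/42
q_4 = 29 ≤ 35 < 42 = q_5, so the answer is 745/29.

745/29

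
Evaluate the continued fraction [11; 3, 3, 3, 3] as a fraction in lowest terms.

Using pₖ = aₖpₖ₋₁ + pₖ₋₂ and qₖ = aₖqₖ₋₁ + qₖ₋₂:
  k=0: a=11, p=11, q=1
  k=1: a=3, p=34, q=3
  k=2: a=3, p=113, q=10
  k=3: a=3, p=373, q=33
  k=4: a=3, p=1232, q=109

1232/109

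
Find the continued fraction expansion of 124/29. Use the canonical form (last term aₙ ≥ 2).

[4; 3, 1, 1, 1, 2]

124 = 4·29 + 8
29 = 3·8 + 5
8 = 1·5 + 3
5 = 1·3 + 2
3 = 1·2 + 1
2 = 2·1 + 0  (stop)
So 124/29 = [4; 3, 1, 1, 1, 2].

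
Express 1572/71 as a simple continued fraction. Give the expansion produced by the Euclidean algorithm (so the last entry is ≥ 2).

1572 = 22*71 + 10
71 = 7*10 + 1
10 = 10*1 + 0  (stop)
So 1572/71 = [22; 7, 10].

[22; 7, 10]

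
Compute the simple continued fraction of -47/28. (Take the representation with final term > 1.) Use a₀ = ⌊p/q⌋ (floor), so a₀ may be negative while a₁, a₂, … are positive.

-47 = -2*28 + 9
28 = 3*9 + 1
9 = 9*1 + 0  (stop)
So -47/28 = [-2; 3, 9].

[-2; 3, 9]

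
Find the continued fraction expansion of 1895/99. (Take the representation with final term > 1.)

1895 = 19*99 + 14
99 = 7*14 + 1
14 = 14*1 + 0  (stop)
So 1895/99 = [19; 7, 14].

[19; 7, 14]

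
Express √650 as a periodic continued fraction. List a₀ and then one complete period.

[25; 2, 50]

a₀ = ⌊√650⌋ = 25.
With m₀=0, d₀=1 and mₖ₊₁ = dₖaₖ − mₖ, dₖ₊₁ = (n − mₖ₊₁²)/dₖ, aₖ₊₁ = ⌊(a₀+mₖ₊₁)/dₖ₊₁⌋:
  k=1: m=25, d=25, a=2
  k=2: m=25, d=1, a=50
d=1 and a=2a₀=50 at k=2, so the next step gives (m, d) = (25, 25) again — its k=1 value — and the period has length 2.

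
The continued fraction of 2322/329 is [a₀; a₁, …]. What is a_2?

3

2322 = 7·329 + 19   →  a_0 = 7
329 = 17·19 + 6   →  a_1 = 17
19 = 3·6 + 1   →  a_2 = 3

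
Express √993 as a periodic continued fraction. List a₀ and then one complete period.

[31; 1, 1, 20, 1, 1, 62]

a₀ = ⌊√993⌋ = 31.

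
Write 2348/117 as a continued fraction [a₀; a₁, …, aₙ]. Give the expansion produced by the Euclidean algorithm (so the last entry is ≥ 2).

2348 = 20·117 + 8
117 = 14·8 + 5
8 = 1·5 + 3
5 = 1·3 + 2
3 = 1·2 + 1
2 = 2·1 + 0  (stop)
So 2348/117 = [20; 14, 1, 1, 1, 2].

[20; 14, 1, 1, 1, 2]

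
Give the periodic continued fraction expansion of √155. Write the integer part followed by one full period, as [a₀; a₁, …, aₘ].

a₀ = ⌊√155⌋ = 12.

[12; 2, 4, 2, 24]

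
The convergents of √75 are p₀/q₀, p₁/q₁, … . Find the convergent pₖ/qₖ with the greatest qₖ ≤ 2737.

22508/2599

√75 = [8; 1, 1, 1, 16, …] (period length 4).
Convergents:
  p_0/q_0 = 8/1
  p_1/q_1 = 9/1
  p_2/q_2 = 17/2
  p_3/q_3 = 26/3
  p_4/q_4 = 433/50
  p_5/q_5 = 459/53
  p_6/q_6 = 892/103
  p_7/q_7 = 1351/156
  p_8/q_8 = 22508/2599
  p_9/q_9 = 23859/2755
q_8 = 2599 ≤ 2737 < 2755 = q_9, so the answer is 22508/2599.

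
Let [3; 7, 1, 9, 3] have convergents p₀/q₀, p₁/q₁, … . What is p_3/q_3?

Using pₖ = aₖpₖ₋₁ + pₖ₋₂, qₖ = aₖqₖ₋₁ + qₖ₋₂ (with p₋₁=1, p₋₂=0, q₋₁=0, q₋₂=1):
  k=0: a=3, p=3, q=1
  k=1: a=7, p=22, q=7
  k=2: a=1, p=25, q=8
  k=3: a=9, p=247, q=79

247/79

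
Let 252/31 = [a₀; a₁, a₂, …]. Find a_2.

1

252 = 8·31 + 4   →  a_0 = 8
31 = 7·4 + 3   →  a_1 = 7
4 = 1·3 + 1   →  a_2 = 1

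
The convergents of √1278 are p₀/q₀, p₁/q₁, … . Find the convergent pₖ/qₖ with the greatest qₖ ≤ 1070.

√1278 = [35; 1, 2, 1, 70, …] (period length 4).
Convergents:
  p_0/q_0 = 35/1
  p_1/q_1 = 36/1
  p_2/q_2 = 107/3
  p_3/q_3 = 143/4
  p_4/q_4 = 10117/283
  p_5/q_5 = 10260/287
  p_6/q_6 = 30637/857
  p_7/q_7 = 40897/1144
q_6 = 857 ≤ 1070 < 1144 = q_7, so the answer is 30637/857.

30637/857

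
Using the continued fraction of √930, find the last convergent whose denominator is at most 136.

√930 = [30; 2, 60, …] (period length 2).
Convergents:
  p_0/q_0 = 30/1
  p_1/q_1 = 61/2
  p_2/q_2 = 3690/121
  p_3/q_3 = 7441/244
q_2 = 121 ≤ 136 < 244 = q_3, so the answer is 3690/121.

3690/121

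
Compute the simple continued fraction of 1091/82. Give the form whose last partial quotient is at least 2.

1091 = 13·82 + 25
82 = 3·25 + 7
25 = 3·7 + 4
7 = 1·4 + 3
4 = 1·3 + 1
3 = 3·1 + 0  (stop)
So 1091/82 = [13; 3, 3, 1, 1, 3].

[13; 3, 3, 1, 1, 3]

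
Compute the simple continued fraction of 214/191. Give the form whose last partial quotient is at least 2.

214 = 1*191 + 23
191 = 8*23 + 7
23 = 3*7 + 2
7 = 3*2 + 1
2 = 2*1 + 0  (stop)
So 214/191 = [1; 8, 3, 3, 2].

[1; 8, 3, 3, 2]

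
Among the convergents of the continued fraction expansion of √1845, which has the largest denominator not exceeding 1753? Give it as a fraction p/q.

√1845 = [42; 1, 20, 2, 20, 1, 84, …] (period length 6).
Convergents:
  p_0/q_0 = 42/1
  p_1/q_1 = 43/1
  p_2/q_2 = 902/21
  p_3/q_3 = 1847/43
  p_4/q_4 = 37842/881
  p_5/q_5 = 39689/924
  p_6/q_6 = 3371718/78497
q_5 = 924 ≤ 1753 < 78497 = q_6, so the answer is 39689/924.

39689/924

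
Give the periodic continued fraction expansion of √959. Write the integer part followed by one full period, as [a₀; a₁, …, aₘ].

a₀ = ⌊√959⌋ = 30.
With m₀=0, d₀=1 and mₖ₊₁ = dₖaₖ − mₖ, dₖ₊₁ = (n − mₖ₊₁²)/dₖ, aₖ₊₁ = ⌊(a₀+mₖ₊₁)/dₖ₊₁⌋:
  k=1: m=30, d=59, a=1
  k=2: m=29, d=2, a=29
  k=3: m=29, d=59, a=1
  k=4: m=30, d=1, a=60
d=1 and a=2a₀=60 at k=4, so the next step gives (m, d) = (30, 59) again — its k=1 value — and the period has length 4.

[30; 1, 29, 1, 60]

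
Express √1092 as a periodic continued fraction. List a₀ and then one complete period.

a₀ = ⌊√1092⌋ = 33.

[33; 22, 66]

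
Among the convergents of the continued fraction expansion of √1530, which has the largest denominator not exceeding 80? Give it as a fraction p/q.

√1530 = [39; 8, 1, 2, 8, 2, 1, 8, 78, …] (period length 8).
Convergents:
  p_0/q_0 = 39/1
  p_1/q_1 = 313/8
  p_2/q_2 = 352/9
  p_3/q_3 = 1017/26
  p_4/q_4 = 8488/217
q_3 = 26 ≤ 80 < 217 = q_4, so the answer is 1017/26.

1017/26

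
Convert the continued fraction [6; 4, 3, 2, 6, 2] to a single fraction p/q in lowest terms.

Using pₖ = aₖpₖ₋₁ + pₖ₋₂ and qₖ = aₖqₖ₋₁ + qₖ₋₂:
  k=0: a=6, p=6, q=1
  k=1: a=4, p=25, q=4
  k=2: a=3, p=81, q=13
  k=3: a=2, p=187, q=30
  k=4: a=6, p=1203, q=193
  k=5: a=2, p=2593, q=416

2593/416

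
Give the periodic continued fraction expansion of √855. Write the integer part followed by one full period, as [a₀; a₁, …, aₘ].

[29; 4, 6, 4, 58]

a₀ = ⌊√855⌋ = 29.
With m₀=0, d₀=1 and mₖ₊₁ = dₖaₖ − mₖ, dₖ₊₁ = (n − mₖ₊₁²)/dₖ, aₖ₊₁ = ⌊(a₀+mₖ₊₁)/dₖ₊₁⌋:
  k=1: m=29, d=14, a=4
  k=2: m=27, d=9, a=6
  k=3: m=27, d=14, a=4
  k=4: m=29, d=1, a=58
d=1 and a=2a₀=58 at k=4, so the next step gives (m, d) = (29, 14) again — its k=1 value — and the period has length 4.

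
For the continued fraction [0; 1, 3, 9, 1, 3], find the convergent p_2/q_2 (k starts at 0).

Using pₖ = aₖpₖ₋₁ + pₖ₋₂, qₖ = aₖqₖ₋₁ + qₖ₋₂ (with p₋₁=1, p₋₂=0, q₋₁=0, q₋₂=1):
  k=0: a=0, p=0, q=1
  k=1: a=1, p=1, q=1
  k=2: a=3, p=3, q=4

3/4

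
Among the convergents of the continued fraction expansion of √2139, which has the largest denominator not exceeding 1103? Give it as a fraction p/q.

17066/369

√2139 = [46; 4, 92, …] (period length 2).
Convergents:
  p_0/q_0 = 46/1
  p_1/q_1 = 185/4
  p_2/q_2 = 17066/369
  p_3/q_3 = 68449/1480
q_2 = 369 ≤ 1103 < 1480 = q_3, so the answer is 17066/369.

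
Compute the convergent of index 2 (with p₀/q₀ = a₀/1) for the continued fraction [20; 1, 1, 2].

Using pₖ = aₖpₖ₋₁ + pₖ₋₂, qₖ = aₖqₖ₋₁ + qₖ₋₂ (with p₋₁=1, p₋₂=0, q₋₁=0, q₋₂=1):
  k=0: a=20, p=20, q=1
  k=1: a=1, p=21, q=1
  k=2: a=1, p=41, q=2

41/2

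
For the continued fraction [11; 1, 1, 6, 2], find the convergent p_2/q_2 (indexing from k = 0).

23/2

Using pₖ = aₖpₖ₋₁ + pₖ₋₂, qₖ = aₖqₖ₋₁ + qₖ₋₂ (with p₋₁=1, p₋₂=0, q₋₁=0, q₋₂=1):
  k=0: a=11, p=11, q=1
  k=1: a=1, p=12, q=1
  k=2: a=1, p=23, q=2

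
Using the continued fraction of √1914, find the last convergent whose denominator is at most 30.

√1914 = [43; 1, 2, 1, 86, …] (period length 4).
Convergents:
  p_0/q_0 = 43/1
  p_1/q_1 = 44/1
  p_2/q_2 = 131/3
  p_3/q_3 = 175/4
  p_4/q_4 = 15181/347
q_3 = 4 ≤ 30 < 347 = q_4, so the answer is 175/4.

175/4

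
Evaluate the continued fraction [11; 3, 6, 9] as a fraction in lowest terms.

Using pₖ = aₖpₖ₋₁ + pₖ₋₂ and qₖ = aₖqₖ₋₁ + qₖ₋₂:
  k=0: a=11, p=11, q=1
  k=1: a=3, p=34, q=3
  k=2: a=6, p=215, q=19
  k=3: a=9, p=1969, q=174

1969/174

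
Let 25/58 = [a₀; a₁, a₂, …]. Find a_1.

25 = 0·58 + 25   →  a_0 = 0
58 = 2·25 + 8   →  a_1 = 2

2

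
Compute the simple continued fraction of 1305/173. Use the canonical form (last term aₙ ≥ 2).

[7; 1, 1, 5, 3, 1, 3]

1305 = 7×173 + 94
173 = 1×94 + 79
94 = 1×79 + 15
79 = 5×15 + 4
15 = 3×4 + 3
4 = 1×3 + 1
3 = 3×1 + 0  (stop)
So 1305/173 = [7; 1, 1, 5, 3, 1, 3].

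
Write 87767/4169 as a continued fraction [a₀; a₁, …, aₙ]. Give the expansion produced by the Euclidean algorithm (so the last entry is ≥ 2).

[21; 19, 8, 13, 2]

87767 = 21·4169 + 218
4169 = 19·218 + 27
218 = 8·27 + 2
27 = 13·2 + 1
2 = 2·1 + 0  (stop)
So 87767/4169 = [21; 19, 8, 13, 2].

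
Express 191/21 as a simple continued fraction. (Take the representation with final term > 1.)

[9; 10, 2]

191 = 9*21 + 2
21 = 10*2 + 1
2 = 2*1 + 0  (stop)
So 191/21 = [9; 10, 2].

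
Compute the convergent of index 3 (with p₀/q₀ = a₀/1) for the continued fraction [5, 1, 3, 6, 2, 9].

Using pₖ = aₖpₖ₋₁ + pₖ₋₂, qₖ = aₖqₖ₋₁ + qₖ₋₂ (with p₋₁=1, p₋₂=0, q₋₁=0, q₋₂=1):
  k=0: a=5, p=5, q=1
  k=1: a=1, p=6, q=1
  k=2: a=3, p=23, q=4
  k=3: a=6, p=144, q=25

144/25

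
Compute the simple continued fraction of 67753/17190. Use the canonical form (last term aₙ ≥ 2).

67753 = 3·17190 + 16183
17190 = 1·16183 + 1007
16183 = 16·1007 + 71
1007 = 14·71 + 13
71 = 5·13 + 6
13 = 2·6 + 1
6 = 6·1 + 0  (stop)
So 67753/17190 = [3; 1, 16, 14, 5, 2, 6].

[3; 1, 16, 14, 5, 2, 6]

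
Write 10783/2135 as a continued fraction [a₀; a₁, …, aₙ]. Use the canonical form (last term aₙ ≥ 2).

10783 = 5×2135 + 108
2135 = 19×108 + 83
108 = 1×83 + 25
83 = 3×25 + 8
25 = 3×8 + 1
8 = 8×1 + 0  (stop)
So 10783/2135 = [5; 19, 1, 3, 3, 8].

[5; 19, 1, 3, 3, 8]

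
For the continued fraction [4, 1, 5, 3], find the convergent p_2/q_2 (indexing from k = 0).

Using pₖ = aₖpₖ₋₁ + pₖ₋₂, qₖ = aₖqₖ₋₁ + qₖ₋₂ (with p₋₁=1, p₋₂=0, q₋₁=0, q₋₂=1):
  k=0: a=4, p=4, q=1
  k=1: a=1, p=5, q=1
  k=2: a=5, p=29, q=6

29/6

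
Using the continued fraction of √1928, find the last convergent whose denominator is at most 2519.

√1928 = [43; 1, 9, 1, 86, …] (period length 4).
Convergents:
  p_0/q_0 = 43/1
  p_1/q_1 = 44/1
  p_2/q_2 = 439/10
  p_3/q_3 = 483/11
  p_4/q_4 = 41977/956
  p_5/q_5 = 42460/967
  p_6/q_6 = 424117/9659
q_5 = 967 ≤ 2519 < 9659 = q_6, so the answer is 42460/967.

42460/967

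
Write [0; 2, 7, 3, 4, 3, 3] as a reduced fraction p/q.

1016/2171

Fold from the inside: start with 3/1.
  3 + 1/3 = 10/3
  4 + 3/10 = 43/10
  3 + 10/43 = 139/43
  7 + 43/139 = 1016/139
  2 + 139/1016 = 2171/1016
  0 + 1016/2171 = 1016/2171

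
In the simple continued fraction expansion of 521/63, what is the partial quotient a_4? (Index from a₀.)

521 = 8·63 + 17   →  a_0 = 8
63 = 3·17 + 12   →  a_1 = 3
17 = 1·12 + 5   →  a_2 = 1
12 = 2·5 + 2   →  a_3 = 2
5 = 2·2 + 1   →  a_4 = 2

2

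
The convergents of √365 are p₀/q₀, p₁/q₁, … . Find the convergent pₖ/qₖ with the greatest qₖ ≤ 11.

191/10

√365 = [19; 9, 1, 1, 9, 38, …] (period length 5).
Convergents:
  p_0/q_0 = 19/1
  p_1/q_1 = 172/9
  p_2/q_2 = 191/10
  p_3/q_3 = 363/19
q_2 = 10 ≤ 11 < 19 = q_3, so the answer is 191/10.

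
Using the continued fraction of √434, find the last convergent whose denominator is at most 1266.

26020/1249

√434 = [20; 1, 4, 1, 40, …] (period length 4).
Convergents:
  p_0/q_0 = 20/1
  p_1/q_1 = 21/1
  p_2/q_2 = 104/5
  p_3/q_3 = 125/6
  p_4/q_4 = 5104/245
  p_5/q_5 = 5229/251
  p_6/q_6 = 26020/1249
  p_7/q_7 = 31249/1500
q_6 = 1249 ≤ 1266 < 1500 = q_7, so the answer is 26020/1249.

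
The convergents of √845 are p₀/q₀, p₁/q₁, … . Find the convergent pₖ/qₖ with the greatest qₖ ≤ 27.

436/15

√845 = [29; 14, 1, 1, 14, 58, …] (period length 5).
Convergents:
  p_0/q_0 = 29/1
  p_1/q_1 = 407/14
  p_2/q_2 = 436/15
  p_3/q_3 = 843/29
q_2 = 15 ≤ 27 < 29 = q_3, so the answer is 436/15.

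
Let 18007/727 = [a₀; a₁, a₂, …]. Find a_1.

1

18007 = 24·727 + 559   →  a_0 = 24
727 = 1·559 + 168   →  a_1 = 1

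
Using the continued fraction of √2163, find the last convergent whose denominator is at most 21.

93/2

√2163 = [46; 1, 1, 30, 1, 1, 92, …] (period length 6).
Convergents:
  p_0/q_0 = 46/1
  p_1/q_1 = 47/1
  p_2/q_2 = 93/2
  p_3/q_3 = 2837/61
q_2 = 2 ≤ 21 < 61 = q_3, so the answer is 93/2.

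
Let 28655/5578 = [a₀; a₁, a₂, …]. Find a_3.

2

28655 = 5·5578 + 765   →  a_0 = 5
5578 = 7·765 + 223   →  a_1 = 7
765 = 3·223 + 96   →  a_2 = 3
223 = 2·96 + 31   →  a_3 = 2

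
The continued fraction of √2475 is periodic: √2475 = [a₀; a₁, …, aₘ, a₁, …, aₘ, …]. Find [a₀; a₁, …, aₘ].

a₀ = ⌊√2475⌋ = 49.
With m₀=0, d₀=1 and mₖ₊₁ = dₖaₖ − mₖ, dₖ₊₁ = (n − mₖ₊₁²)/dₖ, aₖ₊₁ = ⌊(a₀+mₖ₊₁)/dₖ₊₁⌋:
  k=1: m=49, d=74, a=1
  k=2: m=25, d=25, a=2
  k=3: m=25, d=74, a=1
  k=4: m=49, d=1, a=98
d=1 and a=2a₀=98 at k=4, so the next step gives (m, d) = (49, 74) again — its k=1 value — and the period has length 4.

[49; 1, 2, 1, 98]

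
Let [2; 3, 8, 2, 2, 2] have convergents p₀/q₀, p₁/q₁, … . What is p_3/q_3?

Using pₖ = aₖpₖ₋₁ + pₖ₋₂, qₖ = aₖqₖ₋₁ + qₖ₋₂ (with p₋₁=1, p₋₂=0, q₋₁=0, q₋₂=1):
  k=0: a=2, p=2, q=1
  k=1: a=3, p=7, q=3
  k=2: a=8, p=58, q=25
  k=3: a=2, p=123, q=53

123/53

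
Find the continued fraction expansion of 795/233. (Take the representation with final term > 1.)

[3; 2, 2, 2, 1, 13]

795 = 3*233 + 96
233 = 2*96 + 41
96 = 2*41 + 14
41 = 2*14 + 13
14 = 1*13 + 1
13 = 13*1 + 0  (stop)
So 795/233 = [3; 2, 2, 2, 1, 13].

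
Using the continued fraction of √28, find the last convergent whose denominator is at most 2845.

9403/1777

√28 = [5; 3, 2, 3, 10, …] (period length 4).
Convergents:
  p_0/q_0 = 5/1
  p_1/q_1 = 16/3
  p_2/q_2 = 37/7
  p_3/q_3 = 127/24
  p_4/q_4 = 1307/247
  p_5/q_5 = 4048/765
  p_6/q_6 = 9403/1777
  p_7/q_7 = 32257/6096
q_6 = 1777 ≤ 2845 < 6096 = q_7, so the answer is 9403/1777.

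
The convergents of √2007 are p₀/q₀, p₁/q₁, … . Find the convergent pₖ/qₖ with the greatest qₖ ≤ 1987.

80236/1791

√2007 = [44; 1, 3, 1, 88, …] (period length 4).
Convergents:
  p_0/q_0 = 44/1
  p_1/q_1 = 45/1
  p_2/q_2 = 179/4
  p_3/q_3 = 224/5
  p_4/q_4 = 19891/444
  p_5/q_5 = 20115/449
  p_6/q_6 = 80236/1791
  p_7/q_7 = 100351/2240
q_6 = 1791 ≤ 1987 < 2240 = q_7, so the answer is 80236/1791.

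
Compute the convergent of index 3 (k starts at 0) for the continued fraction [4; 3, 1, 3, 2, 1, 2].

Using pₖ = aₖpₖ₋₁ + pₖ₋₂, qₖ = aₖqₖ₋₁ + qₖ₋₂ (with p₋₁=1, p₋₂=0, q₋₁=0, q₋₂=1):
  k=0: a=4, p=4, q=1
  k=1: a=3, p=13, q=3
  k=2: a=1, p=17, q=4
  k=3: a=3, p=64, q=15

64/15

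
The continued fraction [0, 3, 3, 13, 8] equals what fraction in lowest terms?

Using pₖ = aₖpₖ₋₁ + pₖ₋₂ and qₖ = aₖqₖ₋₁ + qₖ₋₂:
  k=0: a=0, p=0, q=1
  k=1: a=3, p=1, q=3
  k=2: a=3, p=3, q=10
  k=3: a=13, p=40, q=133
  k=4: a=8, p=323, q=1074

323/1074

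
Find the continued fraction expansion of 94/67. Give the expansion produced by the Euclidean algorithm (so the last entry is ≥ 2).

94 = 1·67 + 27
67 = 2·27 + 13
27 = 2·13 + 1
13 = 13·1 + 0  (stop)
So 94/67 = [1; 2, 2, 13].

[1; 2, 2, 13]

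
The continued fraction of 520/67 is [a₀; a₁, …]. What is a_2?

520 = 7·67 + 51   →  a_0 = 7
67 = 1·51 + 16   →  a_1 = 1
51 = 3·16 + 3   →  a_2 = 3

3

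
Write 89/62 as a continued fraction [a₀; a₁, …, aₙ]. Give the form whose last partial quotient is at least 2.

[1; 2, 3, 2, 1, 2]

89 = 1*62 + 27
62 = 2*27 + 8
27 = 3*8 + 3
8 = 2*3 + 2
3 = 1*2 + 1
2 = 2*1 + 0  (stop)
So 89/62 = [1; 2, 3, 2, 1, 2].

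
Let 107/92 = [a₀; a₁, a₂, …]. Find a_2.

7

107 = 1·92 + 15   →  a_0 = 1
92 = 6·15 + 2   →  a_1 = 6
15 = 7·2 + 1   →  a_2 = 7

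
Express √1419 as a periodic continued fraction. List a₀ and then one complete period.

a₀ = ⌊√1419⌋ = 37.

[37; 1, 2, 37, 2, 1, 74]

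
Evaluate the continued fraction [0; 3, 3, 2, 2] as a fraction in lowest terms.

Using pₖ = aₖpₖ₋₁ + pₖ₋₂ and qₖ = aₖqₖ₋₁ + qₖ₋₂:
  k=0: a=0, p=0, q=1
  k=1: a=3, p=1, q=3
  k=2: a=3, p=3, q=10
  k=3: a=2, p=7, q=23
  k=4: a=2, p=17, q=56

17/56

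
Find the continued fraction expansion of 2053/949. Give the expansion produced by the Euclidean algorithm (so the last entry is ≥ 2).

[2; 6, 8, 6, 3]

2053 = 2·949 + 155
949 = 6·155 + 19
155 = 8·19 + 3
19 = 6·3 + 1
3 = 3·1 + 0  (stop)
So 2053/949 = [2; 6, 8, 6, 3].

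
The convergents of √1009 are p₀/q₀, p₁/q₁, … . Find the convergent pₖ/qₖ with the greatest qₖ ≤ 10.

127/4

√1009 = [31; 1, 3, 3, 1, 62, …] (period length 5).
Convergents:
  p_0/q_0 = 31/1
  p_1/q_1 = 32/1
  p_2/q_2 = 127/4
  p_3/q_3 = 413/13
q_2 = 4 ≤ 10 < 13 = q_3, so the answer is 127/4.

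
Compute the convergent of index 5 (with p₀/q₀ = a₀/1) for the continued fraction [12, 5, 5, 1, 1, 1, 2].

Using pₖ = aₖpₖ₋₁ + pₖ₋₂, qₖ = aₖqₖ₋₁ + qₖ₋₂ (with p₋₁=1, p₋₂=0, q₋₁=0, q₋₂=1):
  k=0: a=12, p=12, q=1
  k=1: a=5, p=61, q=5
  k=2: a=5, p=317, q=26
  k=3: a=1, p=378, q=31
  k=4: a=1, p=695, q=57
  k=5: a=1, p=1073, q=88

1073/88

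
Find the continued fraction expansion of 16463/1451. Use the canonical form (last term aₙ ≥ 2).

[11; 2, 1, 8, 7, 1, 6]

16463 = 11*1451 + 502
1451 = 2*502 + 447
502 = 1*447 + 55
447 = 8*55 + 7
55 = 7*7 + 6
7 = 1*6 + 1
6 = 6*1 + 0  (stop)
So 16463/1451 = [11; 2, 1, 8, 7, 1, 6].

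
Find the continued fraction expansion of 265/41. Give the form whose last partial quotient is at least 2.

265 = 6×41 + 19
41 = 2×19 + 3
19 = 6×3 + 1
3 = 3×1 + 0  (stop)
So 265/41 = [6; 2, 6, 3].

[6; 2, 6, 3]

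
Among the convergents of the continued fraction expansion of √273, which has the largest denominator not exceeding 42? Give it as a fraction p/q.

√273 = [16; 1, 1, 10, 1, 1, 32, …] (period length 6).
Convergents:
  p_0/q_0 = 16/1
  p_1/q_1 = 17/1
  p_2/q_2 = 33/2
  p_3/q_3 = 347/21
  p_4/q_4 = 380/23
  p_5/q_5 = 727/44
q_4 = 23 ≤ 42 < 44 = q_5, so the answer is 380/23.

380/23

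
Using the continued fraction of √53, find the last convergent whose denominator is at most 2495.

√53 = [7; 3, 1, 1, 3, 14, …] (period length 5).
Convergents:
  p_0/q_0 = 7/1
  p_1/q_1 = 22/3
  p_2/q_2 = 29/4
  p_3/q_3 = 51/7
  p_4/q_4 = 182/25
  p_5/q_5 = 2599/357
  p_6/q_6 = 7979/1096
  p_7/q_7 = 10578/1453
  p_8/q_8 = 18557/2549
q_7 = 1453 ≤ 2495 < 2549 = q_8, so the answer is 10578/1453.

10578/1453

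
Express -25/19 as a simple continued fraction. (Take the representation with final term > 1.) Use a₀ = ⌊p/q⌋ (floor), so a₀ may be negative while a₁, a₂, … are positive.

-25 = -2×19 + 13
19 = 1×13 + 6
13 = 2×6 + 1
6 = 6×1 + 0  (stop)
So -25/19 = [-2; 1, 2, 6].

[-2; 1, 2, 6]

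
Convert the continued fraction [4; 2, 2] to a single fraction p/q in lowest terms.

Using pₖ = aₖpₖ₋₁ + pₖ₋₂ and qₖ = aₖqₖ₋₁ + qₖ₋₂:
  k=0: a=4, p=4, q=1
  k=1: a=2, p=9, q=2
  k=2: a=2, p=22, q=5

22/5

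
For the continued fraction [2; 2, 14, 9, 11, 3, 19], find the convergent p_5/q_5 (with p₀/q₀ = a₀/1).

22418/9029

Using pₖ = aₖpₖ₋₁ + pₖ₋₂, qₖ = aₖqₖ₋₁ + qₖ₋₂ (with p₋₁=1, p₋₂=0, q₋₁=0, q₋₂=1):
  k=0: a=2, p=2, q=1
  k=1: a=2, p=5, q=2
  k=2: a=14, p=72, q=29
  k=3: a=9, p=653, q=263
  k=4: a=11, p=7255, q=2922
  k=5: a=3, p=22418, q=9029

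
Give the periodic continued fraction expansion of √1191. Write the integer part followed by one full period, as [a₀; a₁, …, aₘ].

[34; 1, 1, 22, 1, 1, 68]

a₀ = ⌊√1191⌋ = 34.
With m₀=0, d₀=1 and mₖ₊₁ = dₖaₖ − mₖ, dₖ₊₁ = (n − mₖ₊₁²)/dₖ, aₖ₊₁ = ⌊(a₀+mₖ₊₁)/dₖ₊₁⌋:
  k=1: m=34, d=35, a=1
  k=2: m=1, d=34, a=1
  k=3: m=33, d=3, a=22
  k=4: m=33, d=34, a=1
  k=5: m=1, d=35, a=1
  k=6: m=34, d=1, a=68
d=1 and a=2a₀=68 at k=6, so the next step gives (m, d) = (34, 35) again — its k=1 value — and the period has length 6.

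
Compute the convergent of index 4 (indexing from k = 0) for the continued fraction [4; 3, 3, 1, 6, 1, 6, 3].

Using pₖ = aₖpₖ₋₁ + pₖ₋₂, qₖ = aₖqₖ₋₁ + qₖ₋₂ (with p₋₁=1, p₋₂=0, q₋₁=0, q₋₂=1):
  k=0: a=4, p=4, q=1
  k=1: a=3, p=13, q=3
  k=2: a=3, p=43, q=10
  k=3: a=1, p=56, q=13
  k=4: a=6, p=379, q=88

379/88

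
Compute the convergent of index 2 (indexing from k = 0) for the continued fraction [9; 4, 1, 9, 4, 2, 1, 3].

Using pₖ = aₖpₖ₋₁ + pₖ₋₂, qₖ = aₖqₖ₋₁ + qₖ₋₂ (with p₋₁=1, p₋₂=0, q₋₁=0, q₋₂=1):
  k=0: a=9, p=9, q=1
  k=1: a=4, p=37, q=4
  k=2: a=1, p=46, q=5

46/5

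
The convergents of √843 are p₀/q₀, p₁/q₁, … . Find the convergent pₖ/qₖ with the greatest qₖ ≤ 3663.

48865/1683

√843 = [29; 29, 58, …] (period length 2).
Convergents:
  p_0/q_0 = 29/1
  p_1/q_1 = 842/29
  p_2/q_2 = 48865/1683
  p_3/q_3 = 1417927/48836
q_2 = 1683 ≤ 3663 < 48836 = q_3, so the answer is 48865/1683.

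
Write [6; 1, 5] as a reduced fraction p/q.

41/6

Using pₖ = aₖpₖ₋₁ + pₖ₋₂ and qₖ = aₖqₖ₋₁ + qₖ₋₂:
  k=0: a=6, p=6, q=1
  k=1: a=1, p=7, q=1
  k=2: a=5, p=41, q=6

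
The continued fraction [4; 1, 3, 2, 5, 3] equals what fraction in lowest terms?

Fold from the inside: start with 3/1.
  5 + 1/3 = 16/3
  2 + 3/16 = 35/16
  3 + 16/35 = 121/35
  1 + 35/121 = 156/121
  4 + 121/156 = 745/156

745/156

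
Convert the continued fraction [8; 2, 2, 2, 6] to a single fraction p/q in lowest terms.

Using pₖ = aₖpₖ₋₁ + pₖ₋₂ and qₖ = aₖqₖ₋₁ + qₖ₋₂:
  k=0: a=8, p=8, q=1
  k=1: a=2, p=17, q=2
  k=2: a=2, p=42, q=5
  k=3: a=2, p=101, q=12
  k=4: a=6, p=648, q=77

648/77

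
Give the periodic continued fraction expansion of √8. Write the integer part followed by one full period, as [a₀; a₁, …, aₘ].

a₀ = ⌊√8⌋ = 2.

[2; 1, 4]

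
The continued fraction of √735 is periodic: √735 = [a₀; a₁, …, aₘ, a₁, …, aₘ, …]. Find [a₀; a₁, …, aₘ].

[27; 9, 54]

a₀ = ⌊√735⌋ = 27.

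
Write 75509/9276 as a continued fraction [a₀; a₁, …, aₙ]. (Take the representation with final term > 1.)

75509 = 8·9276 + 1301
9276 = 7·1301 + 169
1301 = 7·169 + 118
169 = 1·118 + 51
118 = 2·51 + 16
51 = 3·16 + 3
16 = 5·3 + 1
3 = 3·1 + 0  (stop)
So 75509/9276 = [8; 7, 7, 1, 2, 3, 5, 3].

[8; 7, 7, 1, 2, 3, 5, 3]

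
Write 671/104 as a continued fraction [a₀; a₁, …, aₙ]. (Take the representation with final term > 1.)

671 = 6×104 + 47
104 = 2×47 + 10
47 = 4×10 + 7
10 = 1×7 + 3
7 = 2×3 + 1
3 = 3×1 + 0  (stop)
So 671/104 = [6; 2, 4, 1, 2, 3].

[6; 2, 4, 1, 2, 3]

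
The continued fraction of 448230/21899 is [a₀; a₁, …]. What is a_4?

16

448230 = 20·21899 + 10250   →  a_0 = 20
21899 = 2·10250 + 1399   →  a_1 = 2
10250 = 7·1399 + 457   →  a_2 = 7
1399 = 3·457 + 28   →  a_3 = 3
457 = 16·28 + 9   →  a_4 = 16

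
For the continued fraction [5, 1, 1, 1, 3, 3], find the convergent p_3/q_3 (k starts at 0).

17/3

Using pₖ = aₖpₖ₋₁ + pₖ₋₂, qₖ = aₖqₖ₋₁ + qₖ₋₂ (with p₋₁=1, p₋₂=0, q₋₁=0, q₋₂=1):
  k=0: a=5, p=5, q=1
  k=1: a=1, p=6, q=1
  k=2: a=1, p=11, q=2
  k=3: a=1, p=17, q=3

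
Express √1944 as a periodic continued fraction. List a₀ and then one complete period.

a₀ = ⌊√1944⌋ = 44.
With m₀=0, d₀=1 and mₖ₊₁ = dₖaₖ − mₖ, dₖ₊₁ = (n − mₖ₊₁²)/dₖ, aₖ₊₁ = ⌊(a₀+mₖ₊₁)/dₖ₊₁⌋:
  k=1: m=44, d=8, a=11
  k=2: m=44, d=1, a=88
d=1 and a=2a₀=88 at k=2, so the next step gives (m, d) = (44, 8) again — its k=1 value — and the period has length 2.

[44; 11, 88]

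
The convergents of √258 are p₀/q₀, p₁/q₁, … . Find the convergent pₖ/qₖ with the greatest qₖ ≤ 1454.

√258 = [16; 16, 32, …] (period length 2).
Convergents:
  p_0/q_0 = 16/1
  p_1/q_1 = 257/16
  p_2/q_2 = 8240/513
  p_3/q_3 = 132097/8224
q_2 = 513 ≤ 1454 < 8224 = q_3, so the answer is 8240/513.

8240/513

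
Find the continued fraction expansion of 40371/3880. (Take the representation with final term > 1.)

40371 = 10·3880 + 1571
3880 = 2·1571 + 738
1571 = 2·738 + 95
738 = 7·95 + 73
95 = 1·73 + 22
73 = 3·22 + 7
22 = 3·7 + 1
7 = 7·1 + 0  (stop)
So 40371/3880 = [10; 2, 2, 7, 1, 3, 3, 7].

[10; 2, 2, 7, 1, 3, 3, 7]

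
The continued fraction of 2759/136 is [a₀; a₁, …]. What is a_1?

2759 = 20·136 + 39   →  a_0 = 20
136 = 3·39 + 19   →  a_1 = 3

3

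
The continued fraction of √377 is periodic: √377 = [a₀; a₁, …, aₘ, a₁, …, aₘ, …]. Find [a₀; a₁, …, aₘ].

[19; 2, 2, 2, 38]

a₀ = ⌊√377⌋ = 19.
With m₀=0, d₀=1 and mₖ₊₁ = dₖaₖ − mₖ, dₖ₊₁ = (n − mₖ₊₁²)/dₖ, aₖ₊₁ = ⌊(a₀+mₖ₊₁)/dₖ₊₁⌋:
  k=1: m=19, d=16, a=2
  k=2: m=13, d=13, a=2
  k=3: m=13, d=16, a=2
  k=4: m=19, d=1, a=38
d=1 and a=2a₀=38 at k=4, so the next step gives (m, d) = (19, 16) again — its k=1 value — and the period has length 4.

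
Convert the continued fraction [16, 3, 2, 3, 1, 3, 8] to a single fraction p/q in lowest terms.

15753/967

Fold from the inside: start with 8/1.
  3 + 1/8 = 25/8
  1 + 8/25 = 33/25
  3 + 25/33 = 124/33
  2 + 33/124 = 281/124
  3 + 124/281 = 967/281
  16 + 281/967 = 15753/967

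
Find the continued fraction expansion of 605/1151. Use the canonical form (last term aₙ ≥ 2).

605 = 0*1151 + 605
1151 = 1*605 + 546
605 = 1*546 + 59
546 = 9*59 + 15
59 = 3*15 + 14
15 = 1*14 + 1
14 = 14*1 + 0  (stop)
So 605/1151 = [0; 1, 1, 9, 3, 1, 14].

[0; 1, 1, 9, 3, 1, 14]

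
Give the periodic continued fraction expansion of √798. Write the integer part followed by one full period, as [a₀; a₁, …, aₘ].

a₀ = ⌊√798⌋ = 28.

[28; 4, 56]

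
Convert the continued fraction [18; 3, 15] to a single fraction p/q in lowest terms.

843/46

Using pₖ = aₖpₖ₋₁ + pₖ₋₂ and qₖ = aₖqₖ₋₁ + qₖ₋₂:
  k=0: a=18, p=18, q=1
  k=1: a=3, p=55, q=3
  k=2: a=15, p=843, q=46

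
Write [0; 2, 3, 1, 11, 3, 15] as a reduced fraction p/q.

2222/5011

Fold from the inside: start with 15/1.
  3 + 1/15 = 46/15
  11 + 15/46 = 521/46
  1 + 46/521 = 567/521
  3 + 521/567 = 2222/567
  2 + 567/2222 = 5011/2222
  0 + 2222/5011 = 2222/5011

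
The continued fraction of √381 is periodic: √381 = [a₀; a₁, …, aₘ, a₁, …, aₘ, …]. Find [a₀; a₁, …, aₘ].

[19; 1, 1, 12, 1, 1, 38]

a₀ = ⌊√381⌋ = 19.
With m₀=0, d₀=1 and mₖ₊₁ = dₖaₖ − mₖ, dₖ₊₁ = (n − mₖ₊₁²)/dₖ, aₖ₊₁ = ⌊(a₀+mₖ₊₁)/dₖ₊₁⌋:
  k=1: m=19, d=20, a=1
  k=2: m=1, d=19, a=1
  k=3: m=18, d=3, a=12
  k=4: m=18, d=19, a=1
  k=5: m=1, d=20, a=1
  k=6: m=19, d=1, a=38
d=1 and a=2a₀=38 at k=6, so the next step gives (m, d) = (19, 20) again — its k=1 value — and the period has length 6.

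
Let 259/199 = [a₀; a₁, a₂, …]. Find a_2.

259 = 1·199 + 60   →  a_0 = 1
199 = 3·60 + 19   →  a_1 = 3
60 = 3·19 + 3   →  a_2 = 3

3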